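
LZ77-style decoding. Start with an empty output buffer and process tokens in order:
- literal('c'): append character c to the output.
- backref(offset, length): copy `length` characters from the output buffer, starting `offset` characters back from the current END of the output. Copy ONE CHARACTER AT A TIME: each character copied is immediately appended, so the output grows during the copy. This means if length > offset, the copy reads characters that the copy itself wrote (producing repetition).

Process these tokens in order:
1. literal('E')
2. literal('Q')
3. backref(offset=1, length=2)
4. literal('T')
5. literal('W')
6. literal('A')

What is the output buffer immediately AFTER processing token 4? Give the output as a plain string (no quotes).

Token 1: literal('E'). Output: "E"
Token 2: literal('Q'). Output: "EQ"
Token 3: backref(off=1, len=2) (overlapping!). Copied 'QQ' from pos 1. Output: "EQQQ"
Token 4: literal('T'). Output: "EQQQT"

Answer: EQQQT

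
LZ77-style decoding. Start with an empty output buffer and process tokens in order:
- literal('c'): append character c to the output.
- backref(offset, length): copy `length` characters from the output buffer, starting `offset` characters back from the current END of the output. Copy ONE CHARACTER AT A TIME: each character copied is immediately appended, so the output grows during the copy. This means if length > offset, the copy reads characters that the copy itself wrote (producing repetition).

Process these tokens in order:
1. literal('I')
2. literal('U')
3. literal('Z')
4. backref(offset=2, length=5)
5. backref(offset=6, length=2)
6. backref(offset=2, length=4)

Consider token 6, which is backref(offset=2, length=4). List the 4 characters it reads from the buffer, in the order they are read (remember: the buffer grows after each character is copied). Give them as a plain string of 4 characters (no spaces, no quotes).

Token 1: literal('I'). Output: "I"
Token 2: literal('U'). Output: "IU"
Token 3: literal('Z'). Output: "IUZ"
Token 4: backref(off=2, len=5) (overlapping!). Copied 'UZUZU' from pos 1. Output: "IUZUZUZU"
Token 5: backref(off=6, len=2). Copied 'ZU' from pos 2. Output: "IUZUZUZUZU"
Token 6: backref(off=2, len=4). Buffer before: "IUZUZUZUZU" (len 10)
  byte 1: read out[8]='Z', append. Buffer now: "IUZUZUZUZUZ"
  byte 2: read out[9]='U', append. Buffer now: "IUZUZUZUZUZU"
  byte 3: read out[10]='Z', append. Buffer now: "IUZUZUZUZUZUZ"
  byte 4: read out[11]='U', append. Buffer now: "IUZUZUZUZUZUZU"

Answer: ZUZU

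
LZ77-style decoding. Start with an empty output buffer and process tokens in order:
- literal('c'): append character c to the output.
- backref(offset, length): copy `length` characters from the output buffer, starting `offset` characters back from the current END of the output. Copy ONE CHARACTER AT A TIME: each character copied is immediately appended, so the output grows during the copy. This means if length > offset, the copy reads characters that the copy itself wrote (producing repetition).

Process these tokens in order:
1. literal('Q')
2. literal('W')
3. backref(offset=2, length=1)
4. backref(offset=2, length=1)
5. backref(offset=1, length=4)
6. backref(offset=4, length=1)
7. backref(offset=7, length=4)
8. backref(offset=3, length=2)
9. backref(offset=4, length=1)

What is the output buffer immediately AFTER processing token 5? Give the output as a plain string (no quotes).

Token 1: literal('Q'). Output: "Q"
Token 2: literal('W'). Output: "QW"
Token 3: backref(off=2, len=1). Copied 'Q' from pos 0. Output: "QWQ"
Token 4: backref(off=2, len=1). Copied 'W' from pos 1. Output: "QWQW"
Token 5: backref(off=1, len=4) (overlapping!). Copied 'WWWW' from pos 3. Output: "QWQWWWWW"

Answer: QWQWWWWW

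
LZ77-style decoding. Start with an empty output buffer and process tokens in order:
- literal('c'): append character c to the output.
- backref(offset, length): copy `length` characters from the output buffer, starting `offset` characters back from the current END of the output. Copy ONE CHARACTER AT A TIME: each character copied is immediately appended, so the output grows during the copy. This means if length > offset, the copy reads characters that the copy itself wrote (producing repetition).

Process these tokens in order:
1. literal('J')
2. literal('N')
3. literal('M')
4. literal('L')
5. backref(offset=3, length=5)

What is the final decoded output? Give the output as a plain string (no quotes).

Token 1: literal('J'). Output: "J"
Token 2: literal('N'). Output: "JN"
Token 3: literal('M'). Output: "JNM"
Token 4: literal('L'). Output: "JNML"
Token 5: backref(off=3, len=5) (overlapping!). Copied 'NMLNM' from pos 1. Output: "JNMLNMLNM"

Answer: JNMLNMLNM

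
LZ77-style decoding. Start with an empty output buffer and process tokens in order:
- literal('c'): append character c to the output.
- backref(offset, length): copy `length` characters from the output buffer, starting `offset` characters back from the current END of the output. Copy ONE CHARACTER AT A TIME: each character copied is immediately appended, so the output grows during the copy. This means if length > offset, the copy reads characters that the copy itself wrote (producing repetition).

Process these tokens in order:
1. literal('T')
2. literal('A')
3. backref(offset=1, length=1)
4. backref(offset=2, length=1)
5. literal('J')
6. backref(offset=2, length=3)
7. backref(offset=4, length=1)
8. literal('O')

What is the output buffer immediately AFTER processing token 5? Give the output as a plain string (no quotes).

Token 1: literal('T'). Output: "T"
Token 2: literal('A'). Output: "TA"
Token 3: backref(off=1, len=1). Copied 'A' from pos 1. Output: "TAA"
Token 4: backref(off=2, len=1). Copied 'A' from pos 1. Output: "TAAA"
Token 5: literal('J'). Output: "TAAAJ"

Answer: TAAAJ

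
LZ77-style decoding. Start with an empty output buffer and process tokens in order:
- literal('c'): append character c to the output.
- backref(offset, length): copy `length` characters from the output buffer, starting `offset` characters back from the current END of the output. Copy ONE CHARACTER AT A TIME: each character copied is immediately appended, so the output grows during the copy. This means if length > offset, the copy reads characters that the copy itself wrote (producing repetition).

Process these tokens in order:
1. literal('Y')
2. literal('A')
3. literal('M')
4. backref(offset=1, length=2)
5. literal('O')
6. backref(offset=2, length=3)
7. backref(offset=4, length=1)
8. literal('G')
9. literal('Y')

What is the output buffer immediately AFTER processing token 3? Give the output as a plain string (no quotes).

Token 1: literal('Y'). Output: "Y"
Token 2: literal('A'). Output: "YA"
Token 3: literal('M'). Output: "YAM"

Answer: YAM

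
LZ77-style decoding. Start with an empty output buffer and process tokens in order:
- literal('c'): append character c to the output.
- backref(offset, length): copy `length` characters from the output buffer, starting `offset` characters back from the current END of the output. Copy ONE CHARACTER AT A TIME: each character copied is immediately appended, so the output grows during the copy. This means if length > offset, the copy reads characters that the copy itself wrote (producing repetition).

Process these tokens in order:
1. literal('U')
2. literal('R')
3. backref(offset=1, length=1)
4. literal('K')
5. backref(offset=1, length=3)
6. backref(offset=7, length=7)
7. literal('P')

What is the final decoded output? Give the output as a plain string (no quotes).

Token 1: literal('U'). Output: "U"
Token 2: literal('R'). Output: "UR"
Token 3: backref(off=1, len=1). Copied 'R' from pos 1. Output: "URR"
Token 4: literal('K'). Output: "URRK"
Token 5: backref(off=1, len=3) (overlapping!). Copied 'KKK' from pos 3. Output: "URRKKKK"
Token 6: backref(off=7, len=7). Copied 'URRKKKK' from pos 0. Output: "URRKKKKURRKKKK"
Token 7: literal('P'). Output: "URRKKKKURRKKKKP"

Answer: URRKKKKURRKKKKP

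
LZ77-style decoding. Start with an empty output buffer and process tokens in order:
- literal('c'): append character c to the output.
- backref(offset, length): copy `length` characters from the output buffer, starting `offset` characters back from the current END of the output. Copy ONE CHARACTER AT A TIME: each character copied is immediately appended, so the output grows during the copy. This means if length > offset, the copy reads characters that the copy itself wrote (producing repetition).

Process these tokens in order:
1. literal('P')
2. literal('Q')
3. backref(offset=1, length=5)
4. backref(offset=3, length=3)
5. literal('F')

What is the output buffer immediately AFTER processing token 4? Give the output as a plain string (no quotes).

Token 1: literal('P'). Output: "P"
Token 2: literal('Q'). Output: "PQ"
Token 3: backref(off=1, len=5) (overlapping!). Copied 'QQQQQ' from pos 1. Output: "PQQQQQQ"
Token 4: backref(off=3, len=3). Copied 'QQQ' from pos 4. Output: "PQQQQQQQQQ"

Answer: PQQQQQQQQQ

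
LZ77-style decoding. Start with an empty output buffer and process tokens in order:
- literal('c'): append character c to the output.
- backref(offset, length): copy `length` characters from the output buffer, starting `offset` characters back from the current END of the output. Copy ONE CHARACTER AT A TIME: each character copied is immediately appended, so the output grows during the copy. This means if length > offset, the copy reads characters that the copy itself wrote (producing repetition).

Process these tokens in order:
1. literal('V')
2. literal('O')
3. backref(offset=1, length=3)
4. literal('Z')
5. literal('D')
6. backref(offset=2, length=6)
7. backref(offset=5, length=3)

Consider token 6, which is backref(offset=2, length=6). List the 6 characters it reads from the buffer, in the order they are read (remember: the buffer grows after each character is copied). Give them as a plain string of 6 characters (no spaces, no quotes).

Token 1: literal('V'). Output: "V"
Token 2: literal('O'). Output: "VO"
Token 3: backref(off=1, len=3) (overlapping!). Copied 'OOO' from pos 1. Output: "VOOOO"
Token 4: literal('Z'). Output: "VOOOOZ"
Token 5: literal('D'). Output: "VOOOOZD"
Token 6: backref(off=2, len=6). Buffer before: "VOOOOZD" (len 7)
  byte 1: read out[5]='Z', append. Buffer now: "VOOOOZDZ"
  byte 2: read out[6]='D', append. Buffer now: "VOOOOZDZD"
  byte 3: read out[7]='Z', append. Buffer now: "VOOOOZDZDZ"
  byte 4: read out[8]='D', append. Buffer now: "VOOOOZDZDZD"
  byte 5: read out[9]='Z', append. Buffer now: "VOOOOZDZDZDZ"
  byte 6: read out[10]='D', append. Buffer now: "VOOOOZDZDZDZD"

Answer: ZDZDZD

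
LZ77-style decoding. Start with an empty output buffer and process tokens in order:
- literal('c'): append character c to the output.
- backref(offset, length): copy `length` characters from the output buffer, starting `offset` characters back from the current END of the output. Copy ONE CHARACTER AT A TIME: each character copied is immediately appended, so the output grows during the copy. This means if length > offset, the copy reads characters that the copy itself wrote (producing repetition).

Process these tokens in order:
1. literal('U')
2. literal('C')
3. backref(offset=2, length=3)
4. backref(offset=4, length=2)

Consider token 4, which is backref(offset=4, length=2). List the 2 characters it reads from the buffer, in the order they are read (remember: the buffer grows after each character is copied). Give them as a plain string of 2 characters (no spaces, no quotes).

Token 1: literal('U'). Output: "U"
Token 2: literal('C'). Output: "UC"
Token 3: backref(off=2, len=3) (overlapping!). Copied 'UCU' from pos 0. Output: "UCUCU"
Token 4: backref(off=4, len=2). Buffer before: "UCUCU" (len 5)
  byte 1: read out[1]='C', append. Buffer now: "UCUCUC"
  byte 2: read out[2]='U', append. Buffer now: "UCUCUCU"

Answer: CU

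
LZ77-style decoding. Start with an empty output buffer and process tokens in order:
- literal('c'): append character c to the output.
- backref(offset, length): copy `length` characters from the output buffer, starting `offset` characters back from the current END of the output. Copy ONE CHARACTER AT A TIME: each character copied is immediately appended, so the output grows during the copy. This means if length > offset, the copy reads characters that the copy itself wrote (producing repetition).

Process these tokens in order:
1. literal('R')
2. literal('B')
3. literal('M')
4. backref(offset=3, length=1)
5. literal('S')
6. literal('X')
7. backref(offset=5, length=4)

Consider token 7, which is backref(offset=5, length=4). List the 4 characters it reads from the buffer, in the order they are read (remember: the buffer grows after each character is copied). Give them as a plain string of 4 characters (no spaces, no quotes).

Answer: BMRS

Derivation:
Token 1: literal('R'). Output: "R"
Token 2: literal('B'). Output: "RB"
Token 3: literal('M'). Output: "RBM"
Token 4: backref(off=3, len=1). Copied 'R' from pos 0. Output: "RBMR"
Token 5: literal('S'). Output: "RBMRS"
Token 6: literal('X'). Output: "RBMRSX"
Token 7: backref(off=5, len=4). Buffer before: "RBMRSX" (len 6)
  byte 1: read out[1]='B', append. Buffer now: "RBMRSXB"
  byte 2: read out[2]='M', append. Buffer now: "RBMRSXBM"
  byte 3: read out[3]='R', append. Buffer now: "RBMRSXBMR"
  byte 4: read out[4]='S', append. Buffer now: "RBMRSXBMRS"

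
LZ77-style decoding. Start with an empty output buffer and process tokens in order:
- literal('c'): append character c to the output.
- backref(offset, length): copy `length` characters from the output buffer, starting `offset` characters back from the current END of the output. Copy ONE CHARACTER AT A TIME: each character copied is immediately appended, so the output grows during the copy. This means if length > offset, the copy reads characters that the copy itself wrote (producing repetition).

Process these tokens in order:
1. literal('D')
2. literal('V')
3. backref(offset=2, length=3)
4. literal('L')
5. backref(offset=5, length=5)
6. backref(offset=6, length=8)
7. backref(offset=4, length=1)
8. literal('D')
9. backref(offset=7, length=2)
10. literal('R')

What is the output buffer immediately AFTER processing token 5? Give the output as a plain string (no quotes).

Token 1: literal('D'). Output: "D"
Token 2: literal('V'). Output: "DV"
Token 3: backref(off=2, len=3) (overlapping!). Copied 'DVD' from pos 0. Output: "DVDVD"
Token 4: literal('L'). Output: "DVDVDL"
Token 5: backref(off=5, len=5). Copied 'VDVDL' from pos 1. Output: "DVDVDLVDVDL"

Answer: DVDVDLVDVDL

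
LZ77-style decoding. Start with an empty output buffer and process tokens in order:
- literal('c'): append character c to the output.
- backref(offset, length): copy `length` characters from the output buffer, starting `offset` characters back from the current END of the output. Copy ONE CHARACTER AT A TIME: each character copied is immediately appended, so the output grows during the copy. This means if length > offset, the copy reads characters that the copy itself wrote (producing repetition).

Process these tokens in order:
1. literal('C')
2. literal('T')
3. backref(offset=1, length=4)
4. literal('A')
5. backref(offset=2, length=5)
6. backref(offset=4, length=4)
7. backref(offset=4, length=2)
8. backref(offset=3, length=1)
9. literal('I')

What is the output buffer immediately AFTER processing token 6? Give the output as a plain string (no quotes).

Token 1: literal('C'). Output: "C"
Token 2: literal('T'). Output: "CT"
Token 3: backref(off=1, len=4) (overlapping!). Copied 'TTTT' from pos 1. Output: "CTTTTT"
Token 4: literal('A'). Output: "CTTTTTA"
Token 5: backref(off=2, len=5) (overlapping!). Copied 'TATAT' from pos 5. Output: "CTTTTTATATAT"
Token 6: backref(off=4, len=4). Copied 'ATAT' from pos 8. Output: "CTTTTTATATATATAT"

Answer: CTTTTTATATATATAT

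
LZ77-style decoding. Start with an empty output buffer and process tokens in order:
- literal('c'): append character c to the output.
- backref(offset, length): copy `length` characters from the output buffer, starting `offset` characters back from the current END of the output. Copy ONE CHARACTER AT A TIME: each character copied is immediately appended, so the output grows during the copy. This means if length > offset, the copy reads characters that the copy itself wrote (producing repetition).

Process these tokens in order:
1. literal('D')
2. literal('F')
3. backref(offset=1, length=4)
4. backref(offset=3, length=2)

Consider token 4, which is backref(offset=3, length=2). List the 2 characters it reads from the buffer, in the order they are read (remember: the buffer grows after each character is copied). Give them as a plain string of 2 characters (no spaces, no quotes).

Token 1: literal('D'). Output: "D"
Token 2: literal('F'). Output: "DF"
Token 3: backref(off=1, len=4) (overlapping!). Copied 'FFFF' from pos 1. Output: "DFFFFF"
Token 4: backref(off=3, len=2). Buffer before: "DFFFFF" (len 6)
  byte 1: read out[3]='F', append. Buffer now: "DFFFFFF"
  byte 2: read out[4]='F', append. Buffer now: "DFFFFFFF"

Answer: FF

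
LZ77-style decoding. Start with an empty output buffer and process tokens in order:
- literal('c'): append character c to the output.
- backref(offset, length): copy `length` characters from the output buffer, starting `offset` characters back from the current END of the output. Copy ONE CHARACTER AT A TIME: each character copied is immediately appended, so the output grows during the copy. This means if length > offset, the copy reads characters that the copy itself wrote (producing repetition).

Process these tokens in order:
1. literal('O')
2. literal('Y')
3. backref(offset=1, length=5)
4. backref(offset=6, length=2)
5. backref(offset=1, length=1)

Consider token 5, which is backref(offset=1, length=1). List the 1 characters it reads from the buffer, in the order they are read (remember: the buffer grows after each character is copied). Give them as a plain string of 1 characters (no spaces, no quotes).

Token 1: literal('O'). Output: "O"
Token 2: literal('Y'). Output: "OY"
Token 3: backref(off=1, len=5) (overlapping!). Copied 'YYYYY' from pos 1. Output: "OYYYYYY"
Token 4: backref(off=6, len=2). Copied 'YY' from pos 1. Output: "OYYYYYYYY"
Token 5: backref(off=1, len=1). Buffer before: "OYYYYYYYY" (len 9)
  byte 1: read out[8]='Y', append. Buffer now: "OYYYYYYYYY"

Answer: Y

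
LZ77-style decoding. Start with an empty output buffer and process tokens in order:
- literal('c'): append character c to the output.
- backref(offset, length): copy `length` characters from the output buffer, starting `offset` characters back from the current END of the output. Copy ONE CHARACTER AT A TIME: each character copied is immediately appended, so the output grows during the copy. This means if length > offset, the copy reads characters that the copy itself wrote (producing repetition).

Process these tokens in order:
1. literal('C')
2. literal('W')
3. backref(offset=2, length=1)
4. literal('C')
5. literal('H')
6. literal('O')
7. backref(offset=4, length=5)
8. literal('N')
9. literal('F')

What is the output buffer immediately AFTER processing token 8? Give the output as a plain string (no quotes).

Token 1: literal('C'). Output: "C"
Token 2: literal('W'). Output: "CW"
Token 3: backref(off=2, len=1). Copied 'C' from pos 0. Output: "CWC"
Token 4: literal('C'). Output: "CWCC"
Token 5: literal('H'). Output: "CWCCH"
Token 6: literal('O'). Output: "CWCCHO"
Token 7: backref(off=4, len=5) (overlapping!). Copied 'CCHOC' from pos 2. Output: "CWCCHOCCHOC"
Token 8: literal('N'). Output: "CWCCHOCCHOCN"

Answer: CWCCHOCCHOCN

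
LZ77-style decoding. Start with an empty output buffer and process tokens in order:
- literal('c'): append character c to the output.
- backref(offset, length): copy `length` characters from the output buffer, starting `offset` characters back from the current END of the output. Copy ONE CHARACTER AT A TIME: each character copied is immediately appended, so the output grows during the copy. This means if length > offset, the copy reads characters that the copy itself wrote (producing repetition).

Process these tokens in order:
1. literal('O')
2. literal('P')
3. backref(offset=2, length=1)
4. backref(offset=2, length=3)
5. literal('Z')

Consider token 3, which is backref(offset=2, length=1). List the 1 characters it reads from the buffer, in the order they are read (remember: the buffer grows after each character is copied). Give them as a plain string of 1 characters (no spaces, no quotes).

Token 1: literal('O'). Output: "O"
Token 2: literal('P'). Output: "OP"
Token 3: backref(off=2, len=1). Buffer before: "OP" (len 2)
  byte 1: read out[0]='O', append. Buffer now: "OPO"

Answer: O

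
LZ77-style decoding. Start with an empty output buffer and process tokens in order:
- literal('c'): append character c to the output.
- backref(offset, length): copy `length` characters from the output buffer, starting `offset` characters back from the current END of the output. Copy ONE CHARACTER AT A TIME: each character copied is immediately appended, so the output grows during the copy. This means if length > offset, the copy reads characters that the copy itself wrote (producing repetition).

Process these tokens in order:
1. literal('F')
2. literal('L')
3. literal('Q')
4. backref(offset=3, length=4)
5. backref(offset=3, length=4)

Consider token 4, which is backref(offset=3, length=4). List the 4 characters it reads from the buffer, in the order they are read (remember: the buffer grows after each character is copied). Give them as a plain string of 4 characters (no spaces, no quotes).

Token 1: literal('F'). Output: "F"
Token 2: literal('L'). Output: "FL"
Token 3: literal('Q'). Output: "FLQ"
Token 4: backref(off=3, len=4). Buffer before: "FLQ" (len 3)
  byte 1: read out[0]='F', append. Buffer now: "FLQF"
  byte 2: read out[1]='L', append. Buffer now: "FLQFL"
  byte 3: read out[2]='Q', append. Buffer now: "FLQFLQ"
  byte 4: read out[3]='F', append. Buffer now: "FLQFLQF"

Answer: FLQF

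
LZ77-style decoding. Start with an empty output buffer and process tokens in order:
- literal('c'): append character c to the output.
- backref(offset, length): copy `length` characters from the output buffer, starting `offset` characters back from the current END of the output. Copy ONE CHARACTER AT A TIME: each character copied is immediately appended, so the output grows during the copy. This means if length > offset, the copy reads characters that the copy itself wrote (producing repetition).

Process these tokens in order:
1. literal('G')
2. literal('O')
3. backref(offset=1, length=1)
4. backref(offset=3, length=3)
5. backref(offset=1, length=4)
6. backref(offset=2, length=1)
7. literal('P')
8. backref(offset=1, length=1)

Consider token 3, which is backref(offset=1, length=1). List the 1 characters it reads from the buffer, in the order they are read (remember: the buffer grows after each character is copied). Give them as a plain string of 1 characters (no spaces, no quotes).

Answer: O

Derivation:
Token 1: literal('G'). Output: "G"
Token 2: literal('O'). Output: "GO"
Token 3: backref(off=1, len=1). Buffer before: "GO" (len 2)
  byte 1: read out[1]='O', append. Buffer now: "GOO"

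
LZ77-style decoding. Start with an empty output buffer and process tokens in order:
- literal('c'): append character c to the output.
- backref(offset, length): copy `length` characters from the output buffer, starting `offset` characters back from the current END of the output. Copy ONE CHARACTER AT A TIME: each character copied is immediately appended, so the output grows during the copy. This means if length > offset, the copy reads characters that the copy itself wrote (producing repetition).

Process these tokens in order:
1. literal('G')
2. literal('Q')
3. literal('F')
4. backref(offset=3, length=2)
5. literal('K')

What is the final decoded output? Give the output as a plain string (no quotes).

Answer: GQFGQK

Derivation:
Token 1: literal('G'). Output: "G"
Token 2: literal('Q'). Output: "GQ"
Token 3: literal('F'). Output: "GQF"
Token 4: backref(off=3, len=2). Copied 'GQ' from pos 0. Output: "GQFGQ"
Token 5: literal('K'). Output: "GQFGQK"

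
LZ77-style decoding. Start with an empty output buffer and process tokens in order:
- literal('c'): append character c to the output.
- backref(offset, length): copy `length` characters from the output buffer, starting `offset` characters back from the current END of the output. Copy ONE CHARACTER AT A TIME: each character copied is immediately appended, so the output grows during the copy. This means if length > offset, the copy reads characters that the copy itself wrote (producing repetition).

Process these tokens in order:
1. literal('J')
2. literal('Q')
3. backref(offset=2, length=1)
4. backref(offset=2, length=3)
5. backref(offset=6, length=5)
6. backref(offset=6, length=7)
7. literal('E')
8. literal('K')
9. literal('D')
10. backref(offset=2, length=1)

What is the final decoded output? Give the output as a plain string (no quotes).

Answer: JQJQJQJQJQJQJQJQJQEKDK

Derivation:
Token 1: literal('J'). Output: "J"
Token 2: literal('Q'). Output: "JQ"
Token 3: backref(off=2, len=1). Copied 'J' from pos 0. Output: "JQJ"
Token 4: backref(off=2, len=3) (overlapping!). Copied 'QJQ' from pos 1. Output: "JQJQJQ"
Token 5: backref(off=6, len=5). Copied 'JQJQJ' from pos 0. Output: "JQJQJQJQJQJ"
Token 6: backref(off=6, len=7) (overlapping!). Copied 'QJQJQJQ' from pos 5. Output: "JQJQJQJQJQJQJQJQJQ"
Token 7: literal('E'). Output: "JQJQJQJQJQJQJQJQJQE"
Token 8: literal('K'). Output: "JQJQJQJQJQJQJQJQJQEK"
Token 9: literal('D'). Output: "JQJQJQJQJQJQJQJQJQEKD"
Token 10: backref(off=2, len=1). Copied 'K' from pos 19. Output: "JQJQJQJQJQJQJQJQJQEKDK"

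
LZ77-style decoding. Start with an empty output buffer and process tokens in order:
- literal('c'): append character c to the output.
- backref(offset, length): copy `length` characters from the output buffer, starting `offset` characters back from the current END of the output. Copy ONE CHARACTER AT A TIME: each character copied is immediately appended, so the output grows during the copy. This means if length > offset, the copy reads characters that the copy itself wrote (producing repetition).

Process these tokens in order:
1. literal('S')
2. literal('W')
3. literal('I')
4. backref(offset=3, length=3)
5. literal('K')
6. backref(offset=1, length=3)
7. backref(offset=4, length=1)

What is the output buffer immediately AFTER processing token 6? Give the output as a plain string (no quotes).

Token 1: literal('S'). Output: "S"
Token 2: literal('W'). Output: "SW"
Token 3: literal('I'). Output: "SWI"
Token 4: backref(off=3, len=3). Copied 'SWI' from pos 0. Output: "SWISWI"
Token 5: literal('K'). Output: "SWISWIK"
Token 6: backref(off=1, len=3) (overlapping!). Copied 'KKK' from pos 6. Output: "SWISWIKKKK"

Answer: SWISWIKKKK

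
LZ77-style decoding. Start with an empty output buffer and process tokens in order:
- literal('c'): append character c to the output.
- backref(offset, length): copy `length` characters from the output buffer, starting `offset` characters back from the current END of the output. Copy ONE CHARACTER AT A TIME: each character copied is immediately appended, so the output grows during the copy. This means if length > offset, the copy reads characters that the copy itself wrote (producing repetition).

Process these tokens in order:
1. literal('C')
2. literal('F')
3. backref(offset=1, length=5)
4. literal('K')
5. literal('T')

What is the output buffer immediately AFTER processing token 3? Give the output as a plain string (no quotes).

Answer: CFFFFFF

Derivation:
Token 1: literal('C'). Output: "C"
Token 2: literal('F'). Output: "CF"
Token 3: backref(off=1, len=5) (overlapping!). Copied 'FFFFF' from pos 1. Output: "CFFFFFF"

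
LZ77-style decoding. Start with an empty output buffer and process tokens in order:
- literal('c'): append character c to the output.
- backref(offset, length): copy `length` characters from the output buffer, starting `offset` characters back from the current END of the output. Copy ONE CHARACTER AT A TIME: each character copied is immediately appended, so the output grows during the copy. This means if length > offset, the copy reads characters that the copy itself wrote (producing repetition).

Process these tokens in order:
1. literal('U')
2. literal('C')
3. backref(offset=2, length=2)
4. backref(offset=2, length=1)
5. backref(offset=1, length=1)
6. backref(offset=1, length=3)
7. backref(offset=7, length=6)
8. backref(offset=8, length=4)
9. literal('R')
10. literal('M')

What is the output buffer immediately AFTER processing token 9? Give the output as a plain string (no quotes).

Token 1: literal('U'). Output: "U"
Token 2: literal('C'). Output: "UC"
Token 3: backref(off=2, len=2). Copied 'UC' from pos 0. Output: "UCUC"
Token 4: backref(off=2, len=1). Copied 'U' from pos 2. Output: "UCUCU"
Token 5: backref(off=1, len=1). Copied 'U' from pos 4. Output: "UCUCUU"
Token 6: backref(off=1, len=3) (overlapping!). Copied 'UUU' from pos 5. Output: "UCUCUUUUU"
Token 7: backref(off=7, len=6). Copied 'UCUUUU' from pos 2. Output: "UCUCUUUUUUCUUUU"
Token 8: backref(off=8, len=4). Copied 'UUUC' from pos 7. Output: "UCUCUUUUUUCUUUUUUUC"
Token 9: literal('R'). Output: "UCUCUUUUUUCUUUUUUUCR"

Answer: UCUCUUUUUUCUUUUUUUCR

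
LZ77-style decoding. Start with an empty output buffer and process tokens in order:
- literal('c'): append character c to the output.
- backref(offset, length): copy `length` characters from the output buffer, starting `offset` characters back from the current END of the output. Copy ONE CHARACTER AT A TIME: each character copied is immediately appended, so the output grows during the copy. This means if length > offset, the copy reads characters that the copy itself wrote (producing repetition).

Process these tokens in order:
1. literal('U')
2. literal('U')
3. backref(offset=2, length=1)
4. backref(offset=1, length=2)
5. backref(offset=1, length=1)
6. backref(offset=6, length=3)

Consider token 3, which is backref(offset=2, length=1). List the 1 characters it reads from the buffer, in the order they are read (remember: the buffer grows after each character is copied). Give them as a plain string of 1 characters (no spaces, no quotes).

Answer: U

Derivation:
Token 1: literal('U'). Output: "U"
Token 2: literal('U'). Output: "UU"
Token 3: backref(off=2, len=1). Buffer before: "UU" (len 2)
  byte 1: read out[0]='U', append. Buffer now: "UUU"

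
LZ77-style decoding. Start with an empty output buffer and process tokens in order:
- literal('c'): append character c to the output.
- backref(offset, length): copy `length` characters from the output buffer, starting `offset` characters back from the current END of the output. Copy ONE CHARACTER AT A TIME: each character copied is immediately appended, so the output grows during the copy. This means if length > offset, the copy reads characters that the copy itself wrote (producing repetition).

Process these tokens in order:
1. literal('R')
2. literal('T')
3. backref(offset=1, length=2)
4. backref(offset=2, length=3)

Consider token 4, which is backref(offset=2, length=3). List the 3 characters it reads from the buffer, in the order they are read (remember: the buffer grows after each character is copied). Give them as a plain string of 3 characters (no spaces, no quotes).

Answer: TTT

Derivation:
Token 1: literal('R'). Output: "R"
Token 2: literal('T'). Output: "RT"
Token 3: backref(off=1, len=2) (overlapping!). Copied 'TT' from pos 1. Output: "RTTT"
Token 4: backref(off=2, len=3). Buffer before: "RTTT" (len 4)
  byte 1: read out[2]='T', append. Buffer now: "RTTTT"
  byte 2: read out[3]='T', append. Buffer now: "RTTTTT"
  byte 3: read out[4]='T', append. Buffer now: "RTTTTTT"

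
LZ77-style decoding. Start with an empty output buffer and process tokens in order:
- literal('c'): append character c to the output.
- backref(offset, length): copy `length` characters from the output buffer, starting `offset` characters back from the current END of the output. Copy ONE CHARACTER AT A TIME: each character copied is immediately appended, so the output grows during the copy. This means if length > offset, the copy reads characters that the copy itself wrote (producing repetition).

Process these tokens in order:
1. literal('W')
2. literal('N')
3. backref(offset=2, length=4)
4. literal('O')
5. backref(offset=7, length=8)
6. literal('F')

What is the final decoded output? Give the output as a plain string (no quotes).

Token 1: literal('W'). Output: "W"
Token 2: literal('N'). Output: "WN"
Token 3: backref(off=2, len=4) (overlapping!). Copied 'WNWN' from pos 0. Output: "WNWNWN"
Token 4: literal('O'). Output: "WNWNWNO"
Token 5: backref(off=7, len=8) (overlapping!). Copied 'WNWNWNOW' from pos 0. Output: "WNWNWNOWNWNWNOW"
Token 6: literal('F'). Output: "WNWNWNOWNWNWNOWF"

Answer: WNWNWNOWNWNWNOWF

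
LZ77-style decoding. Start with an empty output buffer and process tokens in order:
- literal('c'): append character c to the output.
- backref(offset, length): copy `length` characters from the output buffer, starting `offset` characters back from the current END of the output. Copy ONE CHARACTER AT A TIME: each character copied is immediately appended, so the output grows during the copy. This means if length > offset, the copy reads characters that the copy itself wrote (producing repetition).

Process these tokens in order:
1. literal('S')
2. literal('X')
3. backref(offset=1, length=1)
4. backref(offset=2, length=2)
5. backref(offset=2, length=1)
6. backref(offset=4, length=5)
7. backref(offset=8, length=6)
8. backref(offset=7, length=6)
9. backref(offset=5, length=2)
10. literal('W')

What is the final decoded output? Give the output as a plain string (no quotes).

Answer: SXXXXXXXXXXXXXXXXXXXXXXXXW

Derivation:
Token 1: literal('S'). Output: "S"
Token 2: literal('X'). Output: "SX"
Token 3: backref(off=1, len=1). Copied 'X' from pos 1. Output: "SXX"
Token 4: backref(off=2, len=2). Copied 'XX' from pos 1. Output: "SXXXX"
Token 5: backref(off=2, len=1). Copied 'X' from pos 3. Output: "SXXXXX"
Token 6: backref(off=4, len=5) (overlapping!). Copied 'XXXXX' from pos 2. Output: "SXXXXXXXXXX"
Token 7: backref(off=8, len=6). Copied 'XXXXXX' from pos 3. Output: "SXXXXXXXXXXXXXXXX"
Token 8: backref(off=7, len=6). Copied 'XXXXXX' from pos 10. Output: "SXXXXXXXXXXXXXXXXXXXXXX"
Token 9: backref(off=5, len=2). Copied 'XX' from pos 18. Output: "SXXXXXXXXXXXXXXXXXXXXXXXX"
Token 10: literal('W'). Output: "SXXXXXXXXXXXXXXXXXXXXXXXXW"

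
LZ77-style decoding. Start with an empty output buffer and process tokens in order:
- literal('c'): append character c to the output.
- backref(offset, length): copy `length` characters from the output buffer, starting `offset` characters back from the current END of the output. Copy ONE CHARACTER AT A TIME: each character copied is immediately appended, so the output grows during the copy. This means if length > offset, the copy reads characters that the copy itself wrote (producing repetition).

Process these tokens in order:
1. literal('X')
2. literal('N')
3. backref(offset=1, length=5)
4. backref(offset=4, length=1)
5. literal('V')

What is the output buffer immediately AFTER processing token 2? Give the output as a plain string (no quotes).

Answer: XN

Derivation:
Token 1: literal('X'). Output: "X"
Token 2: literal('N'). Output: "XN"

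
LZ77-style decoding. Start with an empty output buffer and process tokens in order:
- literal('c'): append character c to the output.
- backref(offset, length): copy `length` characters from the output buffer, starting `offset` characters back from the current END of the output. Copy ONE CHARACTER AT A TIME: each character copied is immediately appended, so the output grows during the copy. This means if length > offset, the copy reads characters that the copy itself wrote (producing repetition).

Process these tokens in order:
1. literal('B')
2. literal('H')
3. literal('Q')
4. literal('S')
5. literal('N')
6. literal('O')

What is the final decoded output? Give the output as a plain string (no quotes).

Answer: BHQSNO

Derivation:
Token 1: literal('B'). Output: "B"
Token 2: literal('H'). Output: "BH"
Token 3: literal('Q'). Output: "BHQ"
Token 4: literal('S'). Output: "BHQS"
Token 5: literal('N'). Output: "BHQSN"
Token 6: literal('O'). Output: "BHQSNO"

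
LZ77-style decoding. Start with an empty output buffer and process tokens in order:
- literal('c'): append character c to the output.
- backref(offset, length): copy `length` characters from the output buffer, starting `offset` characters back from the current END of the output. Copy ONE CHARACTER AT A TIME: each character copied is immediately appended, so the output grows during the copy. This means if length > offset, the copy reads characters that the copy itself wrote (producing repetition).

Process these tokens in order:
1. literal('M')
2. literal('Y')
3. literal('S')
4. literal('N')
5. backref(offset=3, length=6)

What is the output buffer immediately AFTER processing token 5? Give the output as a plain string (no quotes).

Answer: MYSNYSNYSN

Derivation:
Token 1: literal('M'). Output: "M"
Token 2: literal('Y'). Output: "MY"
Token 3: literal('S'). Output: "MYS"
Token 4: literal('N'). Output: "MYSN"
Token 5: backref(off=3, len=6) (overlapping!). Copied 'YSNYSN' from pos 1. Output: "MYSNYSNYSN"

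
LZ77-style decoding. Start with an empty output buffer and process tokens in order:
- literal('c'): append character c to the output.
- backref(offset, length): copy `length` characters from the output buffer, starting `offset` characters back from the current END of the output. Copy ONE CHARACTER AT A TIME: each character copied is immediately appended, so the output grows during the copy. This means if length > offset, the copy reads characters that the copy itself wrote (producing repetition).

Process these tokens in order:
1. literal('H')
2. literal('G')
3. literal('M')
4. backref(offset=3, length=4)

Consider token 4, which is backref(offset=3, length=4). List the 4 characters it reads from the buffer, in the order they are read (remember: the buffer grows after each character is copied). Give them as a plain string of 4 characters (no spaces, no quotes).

Token 1: literal('H'). Output: "H"
Token 2: literal('G'). Output: "HG"
Token 3: literal('M'). Output: "HGM"
Token 4: backref(off=3, len=4). Buffer before: "HGM" (len 3)
  byte 1: read out[0]='H', append. Buffer now: "HGMH"
  byte 2: read out[1]='G', append. Buffer now: "HGMHG"
  byte 3: read out[2]='M', append. Buffer now: "HGMHGM"
  byte 4: read out[3]='H', append. Buffer now: "HGMHGMH"

Answer: HGMH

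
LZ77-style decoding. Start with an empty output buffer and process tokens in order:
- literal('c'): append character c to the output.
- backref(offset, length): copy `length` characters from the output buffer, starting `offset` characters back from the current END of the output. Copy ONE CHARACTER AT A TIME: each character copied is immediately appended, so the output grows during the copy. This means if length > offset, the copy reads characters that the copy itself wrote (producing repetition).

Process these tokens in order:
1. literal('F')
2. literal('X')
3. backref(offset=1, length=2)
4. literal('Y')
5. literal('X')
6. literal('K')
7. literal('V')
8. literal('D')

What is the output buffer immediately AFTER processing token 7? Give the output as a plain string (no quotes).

Answer: FXXXYXKV

Derivation:
Token 1: literal('F'). Output: "F"
Token 2: literal('X'). Output: "FX"
Token 3: backref(off=1, len=2) (overlapping!). Copied 'XX' from pos 1. Output: "FXXX"
Token 4: literal('Y'). Output: "FXXXY"
Token 5: literal('X'). Output: "FXXXYX"
Token 6: literal('K'). Output: "FXXXYXK"
Token 7: literal('V'). Output: "FXXXYXKV"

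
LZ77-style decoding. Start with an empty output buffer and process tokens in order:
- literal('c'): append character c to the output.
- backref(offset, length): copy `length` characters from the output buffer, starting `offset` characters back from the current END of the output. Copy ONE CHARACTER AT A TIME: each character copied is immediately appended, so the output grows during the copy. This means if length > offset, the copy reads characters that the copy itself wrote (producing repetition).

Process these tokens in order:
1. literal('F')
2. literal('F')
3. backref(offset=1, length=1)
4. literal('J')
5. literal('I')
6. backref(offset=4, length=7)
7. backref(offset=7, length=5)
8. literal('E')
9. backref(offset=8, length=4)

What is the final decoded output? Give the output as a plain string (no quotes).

Answer: FFFJIFFJIFFJFFJIFEFJFF

Derivation:
Token 1: literal('F'). Output: "F"
Token 2: literal('F'). Output: "FF"
Token 3: backref(off=1, len=1). Copied 'F' from pos 1. Output: "FFF"
Token 4: literal('J'). Output: "FFFJ"
Token 5: literal('I'). Output: "FFFJI"
Token 6: backref(off=4, len=7) (overlapping!). Copied 'FFJIFFJ' from pos 1. Output: "FFFJIFFJIFFJ"
Token 7: backref(off=7, len=5). Copied 'FFJIF' from pos 5. Output: "FFFJIFFJIFFJFFJIF"
Token 8: literal('E'). Output: "FFFJIFFJIFFJFFJIFE"
Token 9: backref(off=8, len=4). Copied 'FJFF' from pos 10. Output: "FFFJIFFJIFFJFFJIFEFJFF"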